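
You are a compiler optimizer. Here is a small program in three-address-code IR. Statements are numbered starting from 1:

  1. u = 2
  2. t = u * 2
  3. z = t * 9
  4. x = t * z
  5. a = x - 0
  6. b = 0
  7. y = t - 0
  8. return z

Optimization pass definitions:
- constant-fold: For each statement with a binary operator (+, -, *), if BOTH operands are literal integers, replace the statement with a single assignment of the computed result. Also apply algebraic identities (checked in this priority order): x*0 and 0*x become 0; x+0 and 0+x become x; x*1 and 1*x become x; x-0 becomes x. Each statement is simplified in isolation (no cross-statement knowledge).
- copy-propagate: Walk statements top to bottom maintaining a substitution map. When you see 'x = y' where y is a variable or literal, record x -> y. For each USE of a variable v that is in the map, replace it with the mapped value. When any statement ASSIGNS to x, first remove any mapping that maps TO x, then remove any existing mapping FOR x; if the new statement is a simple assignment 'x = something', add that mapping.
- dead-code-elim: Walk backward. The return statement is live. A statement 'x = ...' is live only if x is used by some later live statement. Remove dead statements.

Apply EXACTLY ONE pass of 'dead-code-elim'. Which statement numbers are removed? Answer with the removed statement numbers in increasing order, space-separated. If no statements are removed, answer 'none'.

Backward liveness scan:
Stmt 1 'u = 2': KEEP (u is live); live-in = []
Stmt 2 't = u * 2': KEEP (t is live); live-in = ['u']
Stmt 3 'z = t * 9': KEEP (z is live); live-in = ['t']
Stmt 4 'x = t * z': DEAD (x not in live set ['z'])
Stmt 5 'a = x - 0': DEAD (a not in live set ['z'])
Stmt 6 'b = 0': DEAD (b not in live set ['z'])
Stmt 7 'y = t - 0': DEAD (y not in live set ['z'])
Stmt 8 'return z': KEEP (return); live-in = ['z']
Removed statement numbers: [4, 5, 6, 7]
Surviving IR:
  u = 2
  t = u * 2
  z = t * 9
  return z

Answer: 4 5 6 7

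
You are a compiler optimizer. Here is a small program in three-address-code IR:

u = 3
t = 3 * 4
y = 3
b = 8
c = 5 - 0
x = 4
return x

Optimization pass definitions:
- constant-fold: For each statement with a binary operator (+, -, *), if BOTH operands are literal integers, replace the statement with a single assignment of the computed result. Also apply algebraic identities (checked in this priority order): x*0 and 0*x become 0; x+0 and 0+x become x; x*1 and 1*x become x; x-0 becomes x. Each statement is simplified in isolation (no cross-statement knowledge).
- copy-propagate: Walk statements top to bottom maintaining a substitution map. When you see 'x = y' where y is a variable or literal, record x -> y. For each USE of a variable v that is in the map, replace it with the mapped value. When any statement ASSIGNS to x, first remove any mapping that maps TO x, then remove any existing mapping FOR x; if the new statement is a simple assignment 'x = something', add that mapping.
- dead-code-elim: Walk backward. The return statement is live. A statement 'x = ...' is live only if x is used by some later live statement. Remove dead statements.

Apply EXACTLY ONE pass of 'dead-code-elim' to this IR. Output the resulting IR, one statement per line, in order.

Applying dead-code-elim statement-by-statement:
  [7] return x  -> KEEP (return); live=['x']
  [6] x = 4  -> KEEP; live=[]
  [5] c = 5 - 0  -> DEAD (c not live)
  [4] b = 8  -> DEAD (b not live)
  [3] y = 3  -> DEAD (y not live)
  [2] t = 3 * 4  -> DEAD (t not live)
  [1] u = 3  -> DEAD (u not live)
Result (2 stmts):
  x = 4
  return x

Answer: x = 4
return x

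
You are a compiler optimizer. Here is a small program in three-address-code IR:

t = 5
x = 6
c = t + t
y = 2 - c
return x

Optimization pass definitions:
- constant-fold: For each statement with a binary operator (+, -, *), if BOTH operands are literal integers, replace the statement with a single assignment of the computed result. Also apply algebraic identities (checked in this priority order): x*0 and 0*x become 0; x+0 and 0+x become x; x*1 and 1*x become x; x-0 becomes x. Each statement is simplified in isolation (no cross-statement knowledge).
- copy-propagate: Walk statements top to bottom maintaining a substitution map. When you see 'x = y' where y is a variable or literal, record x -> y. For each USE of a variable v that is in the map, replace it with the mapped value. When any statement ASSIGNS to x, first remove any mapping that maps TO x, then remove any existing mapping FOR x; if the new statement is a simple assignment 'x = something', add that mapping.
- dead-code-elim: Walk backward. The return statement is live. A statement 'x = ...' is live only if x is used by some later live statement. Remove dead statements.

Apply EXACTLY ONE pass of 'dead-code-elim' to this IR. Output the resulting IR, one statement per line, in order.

Applying dead-code-elim statement-by-statement:
  [5] return x  -> KEEP (return); live=['x']
  [4] y = 2 - c  -> DEAD (y not live)
  [3] c = t + t  -> DEAD (c not live)
  [2] x = 6  -> KEEP; live=[]
  [1] t = 5  -> DEAD (t not live)
Result (2 stmts):
  x = 6
  return x

Answer: x = 6
return x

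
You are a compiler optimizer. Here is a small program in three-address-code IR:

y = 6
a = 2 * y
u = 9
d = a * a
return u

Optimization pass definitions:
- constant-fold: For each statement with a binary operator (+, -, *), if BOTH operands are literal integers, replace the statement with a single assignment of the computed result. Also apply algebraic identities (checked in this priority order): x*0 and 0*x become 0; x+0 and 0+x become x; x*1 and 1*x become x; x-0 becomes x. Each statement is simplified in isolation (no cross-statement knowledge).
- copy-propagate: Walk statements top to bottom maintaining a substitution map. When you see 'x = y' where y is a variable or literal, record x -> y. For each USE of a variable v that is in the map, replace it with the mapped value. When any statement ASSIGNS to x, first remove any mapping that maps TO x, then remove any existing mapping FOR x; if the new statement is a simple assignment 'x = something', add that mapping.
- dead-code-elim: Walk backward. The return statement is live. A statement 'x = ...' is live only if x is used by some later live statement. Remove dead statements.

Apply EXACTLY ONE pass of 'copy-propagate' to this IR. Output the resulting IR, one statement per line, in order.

Answer: y = 6
a = 2 * 6
u = 9
d = a * a
return 9

Derivation:
Applying copy-propagate statement-by-statement:
  [1] y = 6  (unchanged)
  [2] a = 2 * y  -> a = 2 * 6
  [3] u = 9  (unchanged)
  [4] d = a * a  (unchanged)
  [5] return u  -> return 9
Result (5 stmts):
  y = 6
  a = 2 * 6
  u = 9
  d = a * a
  return 9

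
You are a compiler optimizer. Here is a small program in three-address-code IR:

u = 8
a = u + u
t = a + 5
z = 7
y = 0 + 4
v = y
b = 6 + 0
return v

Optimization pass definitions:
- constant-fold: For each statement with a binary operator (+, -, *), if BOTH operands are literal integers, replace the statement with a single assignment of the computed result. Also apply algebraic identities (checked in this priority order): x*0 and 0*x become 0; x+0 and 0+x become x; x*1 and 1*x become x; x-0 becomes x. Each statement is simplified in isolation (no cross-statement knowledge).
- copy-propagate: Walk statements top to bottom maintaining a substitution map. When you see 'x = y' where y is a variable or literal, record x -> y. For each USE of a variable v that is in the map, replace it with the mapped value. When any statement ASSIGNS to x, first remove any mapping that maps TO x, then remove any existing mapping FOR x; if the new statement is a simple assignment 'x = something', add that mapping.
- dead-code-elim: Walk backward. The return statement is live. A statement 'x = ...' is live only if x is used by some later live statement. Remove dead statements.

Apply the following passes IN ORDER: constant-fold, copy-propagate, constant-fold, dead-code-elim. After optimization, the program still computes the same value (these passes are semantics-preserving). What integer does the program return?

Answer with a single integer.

Initial IR:
  u = 8
  a = u + u
  t = a + 5
  z = 7
  y = 0 + 4
  v = y
  b = 6 + 0
  return v
After constant-fold (8 stmts):
  u = 8
  a = u + u
  t = a + 5
  z = 7
  y = 4
  v = y
  b = 6
  return v
After copy-propagate (8 stmts):
  u = 8
  a = 8 + 8
  t = a + 5
  z = 7
  y = 4
  v = 4
  b = 6
  return 4
After constant-fold (8 stmts):
  u = 8
  a = 16
  t = a + 5
  z = 7
  y = 4
  v = 4
  b = 6
  return 4
After dead-code-elim (1 stmts):
  return 4
Evaluate:
  u = 8  =>  u = 8
  a = u + u  =>  a = 16
  t = a + 5  =>  t = 21
  z = 7  =>  z = 7
  y = 0 + 4  =>  y = 4
  v = y  =>  v = 4
  b = 6 + 0  =>  b = 6
  return v = 4

Answer: 4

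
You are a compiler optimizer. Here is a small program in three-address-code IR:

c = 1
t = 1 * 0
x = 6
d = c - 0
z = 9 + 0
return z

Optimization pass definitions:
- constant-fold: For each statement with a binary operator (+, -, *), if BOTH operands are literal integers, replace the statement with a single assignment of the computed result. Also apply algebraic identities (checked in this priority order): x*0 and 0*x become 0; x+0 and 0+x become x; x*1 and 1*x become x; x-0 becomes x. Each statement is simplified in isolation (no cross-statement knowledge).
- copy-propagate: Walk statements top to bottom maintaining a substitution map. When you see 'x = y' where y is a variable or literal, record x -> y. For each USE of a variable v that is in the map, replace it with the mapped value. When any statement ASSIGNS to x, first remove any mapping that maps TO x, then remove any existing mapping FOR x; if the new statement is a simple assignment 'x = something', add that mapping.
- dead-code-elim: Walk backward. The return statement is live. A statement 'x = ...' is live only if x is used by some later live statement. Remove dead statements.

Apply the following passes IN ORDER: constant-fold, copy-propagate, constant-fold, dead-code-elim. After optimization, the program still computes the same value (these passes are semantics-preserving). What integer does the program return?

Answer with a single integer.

Initial IR:
  c = 1
  t = 1 * 0
  x = 6
  d = c - 0
  z = 9 + 0
  return z
After constant-fold (6 stmts):
  c = 1
  t = 0
  x = 6
  d = c
  z = 9
  return z
After copy-propagate (6 stmts):
  c = 1
  t = 0
  x = 6
  d = 1
  z = 9
  return 9
After constant-fold (6 stmts):
  c = 1
  t = 0
  x = 6
  d = 1
  z = 9
  return 9
After dead-code-elim (1 stmts):
  return 9
Evaluate:
  c = 1  =>  c = 1
  t = 1 * 0  =>  t = 0
  x = 6  =>  x = 6
  d = c - 0  =>  d = 1
  z = 9 + 0  =>  z = 9
  return z = 9

Answer: 9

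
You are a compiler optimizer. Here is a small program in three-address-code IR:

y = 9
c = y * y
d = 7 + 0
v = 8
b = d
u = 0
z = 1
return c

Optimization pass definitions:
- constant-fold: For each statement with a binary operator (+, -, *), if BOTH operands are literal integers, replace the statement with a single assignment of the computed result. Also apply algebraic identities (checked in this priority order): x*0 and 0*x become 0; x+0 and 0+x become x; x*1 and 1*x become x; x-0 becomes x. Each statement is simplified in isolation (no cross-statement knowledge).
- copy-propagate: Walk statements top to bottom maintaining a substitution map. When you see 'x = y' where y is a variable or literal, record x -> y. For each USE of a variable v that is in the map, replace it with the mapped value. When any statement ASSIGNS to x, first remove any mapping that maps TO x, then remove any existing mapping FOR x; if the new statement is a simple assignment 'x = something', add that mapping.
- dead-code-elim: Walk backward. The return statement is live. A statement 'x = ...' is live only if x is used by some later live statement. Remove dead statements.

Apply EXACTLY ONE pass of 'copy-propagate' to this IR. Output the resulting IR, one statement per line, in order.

Answer: y = 9
c = 9 * 9
d = 7 + 0
v = 8
b = d
u = 0
z = 1
return c

Derivation:
Applying copy-propagate statement-by-statement:
  [1] y = 9  (unchanged)
  [2] c = y * y  -> c = 9 * 9
  [3] d = 7 + 0  (unchanged)
  [4] v = 8  (unchanged)
  [5] b = d  (unchanged)
  [6] u = 0  (unchanged)
  [7] z = 1  (unchanged)
  [8] return c  (unchanged)
Result (8 stmts):
  y = 9
  c = 9 * 9
  d = 7 + 0
  v = 8
  b = d
  u = 0
  z = 1
  return c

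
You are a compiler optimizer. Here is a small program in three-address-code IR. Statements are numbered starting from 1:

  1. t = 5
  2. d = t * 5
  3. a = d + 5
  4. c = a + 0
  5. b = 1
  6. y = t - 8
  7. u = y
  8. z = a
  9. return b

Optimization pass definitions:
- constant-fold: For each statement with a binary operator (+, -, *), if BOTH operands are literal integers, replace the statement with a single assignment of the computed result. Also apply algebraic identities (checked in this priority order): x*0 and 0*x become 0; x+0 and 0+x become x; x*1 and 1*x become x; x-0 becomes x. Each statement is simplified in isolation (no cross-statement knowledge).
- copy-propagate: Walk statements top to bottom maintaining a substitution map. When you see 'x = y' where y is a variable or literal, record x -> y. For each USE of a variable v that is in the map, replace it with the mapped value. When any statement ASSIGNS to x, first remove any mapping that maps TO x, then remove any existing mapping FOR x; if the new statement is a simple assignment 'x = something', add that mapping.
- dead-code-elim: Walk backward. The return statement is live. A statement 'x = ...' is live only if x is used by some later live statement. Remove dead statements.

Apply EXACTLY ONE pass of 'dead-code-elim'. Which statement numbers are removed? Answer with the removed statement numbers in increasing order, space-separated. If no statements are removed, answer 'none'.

Backward liveness scan:
Stmt 1 't = 5': DEAD (t not in live set [])
Stmt 2 'd = t * 5': DEAD (d not in live set [])
Stmt 3 'a = d + 5': DEAD (a not in live set [])
Stmt 4 'c = a + 0': DEAD (c not in live set [])
Stmt 5 'b = 1': KEEP (b is live); live-in = []
Stmt 6 'y = t - 8': DEAD (y not in live set ['b'])
Stmt 7 'u = y': DEAD (u not in live set ['b'])
Stmt 8 'z = a': DEAD (z not in live set ['b'])
Stmt 9 'return b': KEEP (return); live-in = ['b']
Removed statement numbers: [1, 2, 3, 4, 6, 7, 8]
Surviving IR:
  b = 1
  return b

Answer: 1 2 3 4 6 7 8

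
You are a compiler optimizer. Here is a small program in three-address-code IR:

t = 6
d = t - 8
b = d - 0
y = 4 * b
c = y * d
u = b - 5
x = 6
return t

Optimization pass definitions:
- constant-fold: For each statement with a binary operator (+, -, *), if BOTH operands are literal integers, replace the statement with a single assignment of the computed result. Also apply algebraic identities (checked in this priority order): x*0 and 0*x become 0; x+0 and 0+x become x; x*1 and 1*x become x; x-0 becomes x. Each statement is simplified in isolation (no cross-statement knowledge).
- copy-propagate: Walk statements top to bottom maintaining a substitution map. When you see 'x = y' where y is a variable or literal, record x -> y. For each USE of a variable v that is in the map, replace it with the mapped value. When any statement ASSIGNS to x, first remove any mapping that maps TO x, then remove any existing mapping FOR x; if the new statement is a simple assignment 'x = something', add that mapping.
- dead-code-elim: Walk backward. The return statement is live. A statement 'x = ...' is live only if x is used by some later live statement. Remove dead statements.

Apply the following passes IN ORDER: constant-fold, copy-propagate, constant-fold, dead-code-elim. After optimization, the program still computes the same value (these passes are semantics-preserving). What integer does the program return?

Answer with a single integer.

Initial IR:
  t = 6
  d = t - 8
  b = d - 0
  y = 4 * b
  c = y * d
  u = b - 5
  x = 6
  return t
After constant-fold (8 stmts):
  t = 6
  d = t - 8
  b = d
  y = 4 * b
  c = y * d
  u = b - 5
  x = 6
  return t
After copy-propagate (8 stmts):
  t = 6
  d = 6 - 8
  b = d
  y = 4 * d
  c = y * d
  u = d - 5
  x = 6
  return 6
After constant-fold (8 stmts):
  t = 6
  d = -2
  b = d
  y = 4 * d
  c = y * d
  u = d - 5
  x = 6
  return 6
After dead-code-elim (1 stmts):
  return 6
Evaluate:
  t = 6  =>  t = 6
  d = t - 8  =>  d = -2
  b = d - 0  =>  b = -2
  y = 4 * b  =>  y = -8
  c = y * d  =>  c = 16
  u = b - 5  =>  u = -7
  x = 6  =>  x = 6
  return t = 6

Answer: 6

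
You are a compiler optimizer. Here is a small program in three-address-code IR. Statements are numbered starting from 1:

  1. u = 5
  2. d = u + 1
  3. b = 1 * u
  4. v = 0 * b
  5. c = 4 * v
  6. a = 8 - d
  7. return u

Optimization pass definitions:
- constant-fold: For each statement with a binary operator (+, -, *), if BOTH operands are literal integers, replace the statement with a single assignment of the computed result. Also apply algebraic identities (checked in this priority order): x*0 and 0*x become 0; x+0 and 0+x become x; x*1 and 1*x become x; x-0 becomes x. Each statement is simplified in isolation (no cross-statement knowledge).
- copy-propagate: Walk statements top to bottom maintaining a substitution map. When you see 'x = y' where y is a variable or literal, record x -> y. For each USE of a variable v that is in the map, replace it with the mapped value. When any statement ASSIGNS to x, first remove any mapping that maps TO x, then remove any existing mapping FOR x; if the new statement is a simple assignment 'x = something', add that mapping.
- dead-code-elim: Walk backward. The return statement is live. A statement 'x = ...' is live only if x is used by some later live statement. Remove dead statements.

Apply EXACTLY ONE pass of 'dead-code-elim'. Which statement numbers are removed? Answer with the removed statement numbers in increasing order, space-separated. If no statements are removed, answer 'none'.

Answer: 2 3 4 5 6

Derivation:
Backward liveness scan:
Stmt 1 'u = 5': KEEP (u is live); live-in = []
Stmt 2 'd = u + 1': DEAD (d not in live set ['u'])
Stmt 3 'b = 1 * u': DEAD (b not in live set ['u'])
Stmt 4 'v = 0 * b': DEAD (v not in live set ['u'])
Stmt 5 'c = 4 * v': DEAD (c not in live set ['u'])
Stmt 6 'a = 8 - d': DEAD (a not in live set ['u'])
Stmt 7 'return u': KEEP (return); live-in = ['u']
Removed statement numbers: [2, 3, 4, 5, 6]
Surviving IR:
  u = 5
  return u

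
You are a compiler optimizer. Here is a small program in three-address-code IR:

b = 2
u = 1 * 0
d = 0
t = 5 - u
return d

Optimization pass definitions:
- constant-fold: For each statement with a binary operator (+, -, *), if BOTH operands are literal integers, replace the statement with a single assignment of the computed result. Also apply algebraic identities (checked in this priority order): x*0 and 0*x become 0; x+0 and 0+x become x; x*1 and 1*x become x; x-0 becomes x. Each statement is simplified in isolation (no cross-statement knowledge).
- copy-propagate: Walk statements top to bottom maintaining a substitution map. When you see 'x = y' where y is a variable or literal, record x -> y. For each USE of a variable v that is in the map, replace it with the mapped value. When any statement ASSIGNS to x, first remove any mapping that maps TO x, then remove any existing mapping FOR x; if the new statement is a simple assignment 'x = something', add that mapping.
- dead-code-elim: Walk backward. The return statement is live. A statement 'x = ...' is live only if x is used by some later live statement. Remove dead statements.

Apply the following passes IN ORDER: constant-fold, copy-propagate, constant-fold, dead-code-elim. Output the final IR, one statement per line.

Answer: return 0

Derivation:
Initial IR:
  b = 2
  u = 1 * 0
  d = 0
  t = 5 - u
  return d
After constant-fold (5 stmts):
  b = 2
  u = 0
  d = 0
  t = 5 - u
  return d
After copy-propagate (5 stmts):
  b = 2
  u = 0
  d = 0
  t = 5 - 0
  return 0
After constant-fold (5 stmts):
  b = 2
  u = 0
  d = 0
  t = 5
  return 0
After dead-code-elim (1 stmts):
  return 0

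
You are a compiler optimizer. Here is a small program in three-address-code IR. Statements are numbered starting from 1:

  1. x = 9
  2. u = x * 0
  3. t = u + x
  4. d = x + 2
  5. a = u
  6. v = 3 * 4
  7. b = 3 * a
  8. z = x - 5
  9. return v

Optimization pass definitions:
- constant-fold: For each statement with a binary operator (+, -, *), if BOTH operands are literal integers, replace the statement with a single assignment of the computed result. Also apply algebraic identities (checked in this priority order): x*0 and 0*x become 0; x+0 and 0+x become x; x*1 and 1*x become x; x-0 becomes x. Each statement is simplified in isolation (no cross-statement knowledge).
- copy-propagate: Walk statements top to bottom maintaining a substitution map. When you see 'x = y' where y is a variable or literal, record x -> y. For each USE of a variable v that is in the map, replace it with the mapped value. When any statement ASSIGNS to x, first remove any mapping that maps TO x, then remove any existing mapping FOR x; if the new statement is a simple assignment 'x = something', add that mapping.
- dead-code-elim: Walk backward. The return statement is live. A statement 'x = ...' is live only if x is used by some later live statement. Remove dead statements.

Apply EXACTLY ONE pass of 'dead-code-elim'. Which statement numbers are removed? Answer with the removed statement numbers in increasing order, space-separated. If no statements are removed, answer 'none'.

Answer: 1 2 3 4 5 7 8

Derivation:
Backward liveness scan:
Stmt 1 'x = 9': DEAD (x not in live set [])
Stmt 2 'u = x * 0': DEAD (u not in live set [])
Stmt 3 't = u + x': DEAD (t not in live set [])
Stmt 4 'd = x + 2': DEAD (d not in live set [])
Stmt 5 'a = u': DEAD (a not in live set [])
Stmt 6 'v = 3 * 4': KEEP (v is live); live-in = []
Stmt 7 'b = 3 * a': DEAD (b not in live set ['v'])
Stmt 8 'z = x - 5': DEAD (z not in live set ['v'])
Stmt 9 'return v': KEEP (return); live-in = ['v']
Removed statement numbers: [1, 2, 3, 4, 5, 7, 8]
Surviving IR:
  v = 3 * 4
  return v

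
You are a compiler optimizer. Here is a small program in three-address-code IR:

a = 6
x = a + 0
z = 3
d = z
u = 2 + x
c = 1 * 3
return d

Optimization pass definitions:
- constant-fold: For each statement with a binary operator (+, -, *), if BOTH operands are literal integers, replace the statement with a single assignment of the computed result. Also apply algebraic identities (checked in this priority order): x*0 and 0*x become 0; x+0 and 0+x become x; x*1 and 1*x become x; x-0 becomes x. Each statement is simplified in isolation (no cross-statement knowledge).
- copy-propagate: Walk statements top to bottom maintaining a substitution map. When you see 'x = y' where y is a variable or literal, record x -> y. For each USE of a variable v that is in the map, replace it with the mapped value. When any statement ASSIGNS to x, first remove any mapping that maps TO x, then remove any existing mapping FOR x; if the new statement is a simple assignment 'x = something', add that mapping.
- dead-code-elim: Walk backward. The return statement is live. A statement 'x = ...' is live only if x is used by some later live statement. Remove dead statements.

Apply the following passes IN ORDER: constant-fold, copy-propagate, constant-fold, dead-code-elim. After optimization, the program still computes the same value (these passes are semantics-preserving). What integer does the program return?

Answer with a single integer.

Answer: 3

Derivation:
Initial IR:
  a = 6
  x = a + 0
  z = 3
  d = z
  u = 2 + x
  c = 1 * 3
  return d
After constant-fold (7 stmts):
  a = 6
  x = a
  z = 3
  d = z
  u = 2 + x
  c = 3
  return d
After copy-propagate (7 stmts):
  a = 6
  x = 6
  z = 3
  d = 3
  u = 2 + 6
  c = 3
  return 3
After constant-fold (7 stmts):
  a = 6
  x = 6
  z = 3
  d = 3
  u = 8
  c = 3
  return 3
After dead-code-elim (1 stmts):
  return 3
Evaluate:
  a = 6  =>  a = 6
  x = a + 0  =>  x = 6
  z = 3  =>  z = 3
  d = z  =>  d = 3
  u = 2 + x  =>  u = 8
  c = 1 * 3  =>  c = 3
  return d = 3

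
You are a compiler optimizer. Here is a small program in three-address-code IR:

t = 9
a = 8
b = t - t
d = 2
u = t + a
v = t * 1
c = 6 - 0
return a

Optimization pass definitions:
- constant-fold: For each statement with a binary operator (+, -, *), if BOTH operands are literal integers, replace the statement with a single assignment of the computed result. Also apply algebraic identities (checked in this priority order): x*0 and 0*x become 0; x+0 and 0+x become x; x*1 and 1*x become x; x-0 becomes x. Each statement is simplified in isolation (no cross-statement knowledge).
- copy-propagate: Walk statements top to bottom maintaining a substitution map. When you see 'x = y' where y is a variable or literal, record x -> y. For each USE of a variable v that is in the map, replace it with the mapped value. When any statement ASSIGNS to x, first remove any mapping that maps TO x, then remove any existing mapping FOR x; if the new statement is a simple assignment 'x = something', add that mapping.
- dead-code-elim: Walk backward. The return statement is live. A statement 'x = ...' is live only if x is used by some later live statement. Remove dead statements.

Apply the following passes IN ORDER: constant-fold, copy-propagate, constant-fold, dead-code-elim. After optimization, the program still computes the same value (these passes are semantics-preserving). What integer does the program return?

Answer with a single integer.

Initial IR:
  t = 9
  a = 8
  b = t - t
  d = 2
  u = t + a
  v = t * 1
  c = 6 - 0
  return a
After constant-fold (8 stmts):
  t = 9
  a = 8
  b = t - t
  d = 2
  u = t + a
  v = t
  c = 6
  return a
After copy-propagate (8 stmts):
  t = 9
  a = 8
  b = 9 - 9
  d = 2
  u = 9 + 8
  v = 9
  c = 6
  return 8
After constant-fold (8 stmts):
  t = 9
  a = 8
  b = 0
  d = 2
  u = 17
  v = 9
  c = 6
  return 8
After dead-code-elim (1 stmts):
  return 8
Evaluate:
  t = 9  =>  t = 9
  a = 8  =>  a = 8
  b = t - t  =>  b = 0
  d = 2  =>  d = 2
  u = t + a  =>  u = 17
  v = t * 1  =>  v = 9
  c = 6 - 0  =>  c = 6
  return a = 8

Answer: 8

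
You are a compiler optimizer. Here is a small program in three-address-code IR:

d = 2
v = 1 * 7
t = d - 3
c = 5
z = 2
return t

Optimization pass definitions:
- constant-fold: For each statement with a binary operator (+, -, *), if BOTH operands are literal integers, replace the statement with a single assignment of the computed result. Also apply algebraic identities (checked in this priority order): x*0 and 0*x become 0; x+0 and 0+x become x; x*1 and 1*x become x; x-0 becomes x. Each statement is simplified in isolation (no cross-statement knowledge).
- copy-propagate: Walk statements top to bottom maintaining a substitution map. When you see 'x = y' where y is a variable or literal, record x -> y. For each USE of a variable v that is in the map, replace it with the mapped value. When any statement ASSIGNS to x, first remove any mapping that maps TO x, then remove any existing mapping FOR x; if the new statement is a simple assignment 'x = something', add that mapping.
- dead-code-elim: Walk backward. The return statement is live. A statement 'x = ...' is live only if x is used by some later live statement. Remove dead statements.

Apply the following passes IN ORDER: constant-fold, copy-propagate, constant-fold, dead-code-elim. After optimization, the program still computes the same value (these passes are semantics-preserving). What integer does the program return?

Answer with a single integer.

Initial IR:
  d = 2
  v = 1 * 7
  t = d - 3
  c = 5
  z = 2
  return t
After constant-fold (6 stmts):
  d = 2
  v = 7
  t = d - 3
  c = 5
  z = 2
  return t
After copy-propagate (6 stmts):
  d = 2
  v = 7
  t = 2 - 3
  c = 5
  z = 2
  return t
After constant-fold (6 stmts):
  d = 2
  v = 7
  t = -1
  c = 5
  z = 2
  return t
After dead-code-elim (2 stmts):
  t = -1
  return t
Evaluate:
  d = 2  =>  d = 2
  v = 1 * 7  =>  v = 7
  t = d - 3  =>  t = -1
  c = 5  =>  c = 5
  z = 2  =>  z = 2
  return t = -1

Answer: -1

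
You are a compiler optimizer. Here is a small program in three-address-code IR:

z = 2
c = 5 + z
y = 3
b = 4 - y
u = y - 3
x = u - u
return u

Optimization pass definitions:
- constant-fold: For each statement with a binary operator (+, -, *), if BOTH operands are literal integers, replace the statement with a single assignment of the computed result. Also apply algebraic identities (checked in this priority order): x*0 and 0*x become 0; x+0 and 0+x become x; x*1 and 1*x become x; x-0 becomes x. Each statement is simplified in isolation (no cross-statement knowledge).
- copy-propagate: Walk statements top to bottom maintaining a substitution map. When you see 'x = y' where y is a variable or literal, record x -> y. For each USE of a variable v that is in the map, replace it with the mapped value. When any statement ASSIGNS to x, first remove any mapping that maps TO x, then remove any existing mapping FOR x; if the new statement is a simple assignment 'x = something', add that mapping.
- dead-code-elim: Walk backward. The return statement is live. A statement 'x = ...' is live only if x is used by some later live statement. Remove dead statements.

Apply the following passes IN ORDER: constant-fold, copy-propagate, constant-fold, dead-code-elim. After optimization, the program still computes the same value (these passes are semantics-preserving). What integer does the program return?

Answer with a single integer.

Answer: 0

Derivation:
Initial IR:
  z = 2
  c = 5 + z
  y = 3
  b = 4 - y
  u = y - 3
  x = u - u
  return u
After constant-fold (7 stmts):
  z = 2
  c = 5 + z
  y = 3
  b = 4 - y
  u = y - 3
  x = u - u
  return u
After copy-propagate (7 stmts):
  z = 2
  c = 5 + 2
  y = 3
  b = 4 - 3
  u = 3 - 3
  x = u - u
  return u
After constant-fold (7 stmts):
  z = 2
  c = 7
  y = 3
  b = 1
  u = 0
  x = u - u
  return u
After dead-code-elim (2 stmts):
  u = 0
  return u
Evaluate:
  z = 2  =>  z = 2
  c = 5 + z  =>  c = 7
  y = 3  =>  y = 3
  b = 4 - y  =>  b = 1
  u = y - 3  =>  u = 0
  x = u - u  =>  x = 0
  return u = 0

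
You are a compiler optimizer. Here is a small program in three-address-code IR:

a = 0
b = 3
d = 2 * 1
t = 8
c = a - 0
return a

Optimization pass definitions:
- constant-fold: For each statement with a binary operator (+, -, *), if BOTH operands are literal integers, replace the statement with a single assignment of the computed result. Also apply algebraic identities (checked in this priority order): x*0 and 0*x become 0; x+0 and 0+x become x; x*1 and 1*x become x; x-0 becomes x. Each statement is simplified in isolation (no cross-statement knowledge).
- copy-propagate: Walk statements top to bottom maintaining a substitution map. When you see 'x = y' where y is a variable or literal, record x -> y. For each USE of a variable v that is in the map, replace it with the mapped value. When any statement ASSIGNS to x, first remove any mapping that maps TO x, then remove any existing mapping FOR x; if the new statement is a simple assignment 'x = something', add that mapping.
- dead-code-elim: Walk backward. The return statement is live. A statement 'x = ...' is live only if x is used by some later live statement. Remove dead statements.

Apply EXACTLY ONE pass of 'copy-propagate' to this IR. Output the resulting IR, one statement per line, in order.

Applying copy-propagate statement-by-statement:
  [1] a = 0  (unchanged)
  [2] b = 3  (unchanged)
  [3] d = 2 * 1  (unchanged)
  [4] t = 8  (unchanged)
  [5] c = a - 0  -> c = 0 - 0
  [6] return a  -> return 0
Result (6 stmts):
  a = 0
  b = 3
  d = 2 * 1
  t = 8
  c = 0 - 0
  return 0

Answer: a = 0
b = 3
d = 2 * 1
t = 8
c = 0 - 0
return 0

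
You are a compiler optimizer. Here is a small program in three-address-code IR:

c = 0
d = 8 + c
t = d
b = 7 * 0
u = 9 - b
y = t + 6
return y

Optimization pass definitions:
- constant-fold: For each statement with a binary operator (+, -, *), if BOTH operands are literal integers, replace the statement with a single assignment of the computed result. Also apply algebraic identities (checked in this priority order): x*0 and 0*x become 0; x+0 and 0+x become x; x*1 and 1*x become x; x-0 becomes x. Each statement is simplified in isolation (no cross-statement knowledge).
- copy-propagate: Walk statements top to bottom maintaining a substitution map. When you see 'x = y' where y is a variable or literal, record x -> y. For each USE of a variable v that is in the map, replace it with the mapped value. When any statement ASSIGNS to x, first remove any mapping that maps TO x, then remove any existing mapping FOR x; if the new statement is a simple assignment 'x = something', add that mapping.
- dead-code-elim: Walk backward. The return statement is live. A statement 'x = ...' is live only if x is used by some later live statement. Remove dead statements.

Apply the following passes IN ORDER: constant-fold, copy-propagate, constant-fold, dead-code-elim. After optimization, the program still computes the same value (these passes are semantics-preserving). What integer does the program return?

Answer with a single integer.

Answer: 14

Derivation:
Initial IR:
  c = 0
  d = 8 + c
  t = d
  b = 7 * 0
  u = 9 - b
  y = t + 6
  return y
After constant-fold (7 stmts):
  c = 0
  d = 8 + c
  t = d
  b = 0
  u = 9 - b
  y = t + 6
  return y
After copy-propagate (7 stmts):
  c = 0
  d = 8 + 0
  t = d
  b = 0
  u = 9 - 0
  y = d + 6
  return y
After constant-fold (7 stmts):
  c = 0
  d = 8
  t = d
  b = 0
  u = 9
  y = d + 6
  return y
After dead-code-elim (3 stmts):
  d = 8
  y = d + 6
  return y
Evaluate:
  c = 0  =>  c = 0
  d = 8 + c  =>  d = 8
  t = d  =>  t = 8
  b = 7 * 0  =>  b = 0
  u = 9 - b  =>  u = 9
  y = t + 6  =>  y = 14
  return y = 14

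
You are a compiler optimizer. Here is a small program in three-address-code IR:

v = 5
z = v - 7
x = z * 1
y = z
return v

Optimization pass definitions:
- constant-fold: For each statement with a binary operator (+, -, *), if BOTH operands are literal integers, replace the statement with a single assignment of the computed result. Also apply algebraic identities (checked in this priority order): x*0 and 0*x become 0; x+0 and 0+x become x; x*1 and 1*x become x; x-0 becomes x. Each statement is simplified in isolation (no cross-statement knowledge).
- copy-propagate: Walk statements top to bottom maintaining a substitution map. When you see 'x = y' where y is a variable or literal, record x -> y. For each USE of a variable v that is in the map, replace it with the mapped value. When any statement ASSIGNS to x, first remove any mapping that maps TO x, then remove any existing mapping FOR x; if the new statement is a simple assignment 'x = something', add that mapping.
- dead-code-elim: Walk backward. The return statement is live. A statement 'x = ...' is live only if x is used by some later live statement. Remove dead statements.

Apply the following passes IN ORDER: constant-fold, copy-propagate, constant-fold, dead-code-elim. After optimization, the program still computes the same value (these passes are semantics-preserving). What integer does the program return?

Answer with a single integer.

Answer: 5

Derivation:
Initial IR:
  v = 5
  z = v - 7
  x = z * 1
  y = z
  return v
After constant-fold (5 stmts):
  v = 5
  z = v - 7
  x = z
  y = z
  return v
After copy-propagate (5 stmts):
  v = 5
  z = 5 - 7
  x = z
  y = z
  return 5
After constant-fold (5 stmts):
  v = 5
  z = -2
  x = z
  y = z
  return 5
After dead-code-elim (1 stmts):
  return 5
Evaluate:
  v = 5  =>  v = 5
  z = v - 7  =>  z = -2
  x = z * 1  =>  x = -2
  y = z  =>  y = -2
  return v = 5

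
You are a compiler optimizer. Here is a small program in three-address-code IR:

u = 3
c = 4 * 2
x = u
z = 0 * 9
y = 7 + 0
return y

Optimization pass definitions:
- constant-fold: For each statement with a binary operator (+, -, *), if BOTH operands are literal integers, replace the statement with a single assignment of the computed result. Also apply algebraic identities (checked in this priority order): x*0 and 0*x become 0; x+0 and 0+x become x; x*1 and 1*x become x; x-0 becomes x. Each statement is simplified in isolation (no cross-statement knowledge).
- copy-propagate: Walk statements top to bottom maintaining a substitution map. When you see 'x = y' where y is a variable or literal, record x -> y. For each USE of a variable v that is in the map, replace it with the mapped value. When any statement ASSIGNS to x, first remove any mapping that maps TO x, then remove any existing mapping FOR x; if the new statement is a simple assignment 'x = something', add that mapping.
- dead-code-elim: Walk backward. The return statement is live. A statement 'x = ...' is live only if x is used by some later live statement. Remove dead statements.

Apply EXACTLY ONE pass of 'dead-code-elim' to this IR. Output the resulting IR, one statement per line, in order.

Applying dead-code-elim statement-by-statement:
  [6] return y  -> KEEP (return); live=['y']
  [5] y = 7 + 0  -> KEEP; live=[]
  [4] z = 0 * 9  -> DEAD (z not live)
  [3] x = u  -> DEAD (x not live)
  [2] c = 4 * 2  -> DEAD (c not live)
  [1] u = 3  -> DEAD (u not live)
Result (2 stmts):
  y = 7 + 0
  return y

Answer: y = 7 + 0
return y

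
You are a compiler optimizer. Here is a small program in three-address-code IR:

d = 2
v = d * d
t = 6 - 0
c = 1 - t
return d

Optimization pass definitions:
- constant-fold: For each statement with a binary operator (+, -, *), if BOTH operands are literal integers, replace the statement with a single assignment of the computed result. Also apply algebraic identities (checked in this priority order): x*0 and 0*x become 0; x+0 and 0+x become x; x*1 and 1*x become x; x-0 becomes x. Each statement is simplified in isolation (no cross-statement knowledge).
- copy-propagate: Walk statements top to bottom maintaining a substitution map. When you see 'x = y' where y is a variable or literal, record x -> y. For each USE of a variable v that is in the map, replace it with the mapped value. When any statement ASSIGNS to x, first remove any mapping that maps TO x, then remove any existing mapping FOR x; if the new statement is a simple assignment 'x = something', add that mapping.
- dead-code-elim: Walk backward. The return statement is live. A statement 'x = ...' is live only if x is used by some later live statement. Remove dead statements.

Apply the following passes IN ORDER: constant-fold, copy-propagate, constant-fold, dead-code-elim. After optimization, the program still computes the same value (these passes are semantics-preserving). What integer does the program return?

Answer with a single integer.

Initial IR:
  d = 2
  v = d * d
  t = 6 - 0
  c = 1 - t
  return d
After constant-fold (5 stmts):
  d = 2
  v = d * d
  t = 6
  c = 1 - t
  return d
After copy-propagate (5 stmts):
  d = 2
  v = 2 * 2
  t = 6
  c = 1 - 6
  return 2
After constant-fold (5 stmts):
  d = 2
  v = 4
  t = 6
  c = -5
  return 2
After dead-code-elim (1 stmts):
  return 2
Evaluate:
  d = 2  =>  d = 2
  v = d * d  =>  v = 4
  t = 6 - 0  =>  t = 6
  c = 1 - t  =>  c = -5
  return d = 2

Answer: 2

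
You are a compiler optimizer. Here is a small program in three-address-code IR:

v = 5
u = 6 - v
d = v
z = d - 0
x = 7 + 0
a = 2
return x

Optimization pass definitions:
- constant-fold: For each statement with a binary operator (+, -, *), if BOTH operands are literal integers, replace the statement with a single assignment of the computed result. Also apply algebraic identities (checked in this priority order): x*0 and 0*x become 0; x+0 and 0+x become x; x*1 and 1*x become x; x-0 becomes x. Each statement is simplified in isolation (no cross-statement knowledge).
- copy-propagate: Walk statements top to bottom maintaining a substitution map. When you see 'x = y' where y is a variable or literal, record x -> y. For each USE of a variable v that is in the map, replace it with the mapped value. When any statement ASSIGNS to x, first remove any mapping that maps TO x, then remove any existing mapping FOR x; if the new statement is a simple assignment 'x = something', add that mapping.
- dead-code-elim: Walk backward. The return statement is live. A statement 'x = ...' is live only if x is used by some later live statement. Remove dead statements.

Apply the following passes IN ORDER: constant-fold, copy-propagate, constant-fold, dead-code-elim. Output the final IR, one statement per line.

Answer: return 7

Derivation:
Initial IR:
  v = 5
  u = 6 - v
  d = v
  z = d - 0
  x = 7 + 0
  a = 2
  return x
After constant-fold (7 stmts):
  v = 5
  u = 6 - v
  d = v
  z = d
  x = 7
  a = 2
  return x
After copy-propagate (7 stmts):
  v = 5
  u = 6 - 5
  d = 5
  z = 5
  x = 7
  a = 2
  return 7
After constant-fold (7 stmts):
  v = 5
  u = 1
  d = 5
  z = 5
  x = 7
  a = 2
  return 7
After dead-code-elim (1 stmts):
  return 7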